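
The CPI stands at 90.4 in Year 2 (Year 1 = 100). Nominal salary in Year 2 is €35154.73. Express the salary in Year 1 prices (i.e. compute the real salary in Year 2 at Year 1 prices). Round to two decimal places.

Real = Nominal ÷ (Index/100) = 35154.73 ÷ (90.4/100)
     = 35154.73 ÷ 0.904 = 38887.9757

38887.98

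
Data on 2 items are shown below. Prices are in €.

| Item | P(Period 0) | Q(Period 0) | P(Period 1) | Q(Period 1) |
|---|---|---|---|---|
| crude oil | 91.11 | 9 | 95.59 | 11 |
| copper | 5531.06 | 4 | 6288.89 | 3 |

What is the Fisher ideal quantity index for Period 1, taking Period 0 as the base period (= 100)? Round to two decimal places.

Laspeyres component (base-period weights):
ΣP(Period 0)Q(Period 1) = 91.11×11 + 5531.06×3 = 1002.21 + 16593.18 = 17595.39
ΣP(Period 0)Q(Period 0) = 91.11×9 + 5531.06×4 = 819.99 + 22124.24 = 22944.23
L = 17595.39 / 22944.23 × 100 = 76.6876
Paasche component (current-period weights):
ΣP(Period 1)Q(Period 1) = 95.59×11 + 6288.89×3 = 1051.49 + 18866.67 = 19918.16
ΣP(Period 1)Q(Period 0) = 95.59×9 + 6288.89×4 = 860.31 + 25155.56 = 26015.87
P = 19918.16 / 26015.87 × 100 = 76.5616
Fisher = √(L × P) = √(76.6876 × 76.5616) = 76.6246

76.62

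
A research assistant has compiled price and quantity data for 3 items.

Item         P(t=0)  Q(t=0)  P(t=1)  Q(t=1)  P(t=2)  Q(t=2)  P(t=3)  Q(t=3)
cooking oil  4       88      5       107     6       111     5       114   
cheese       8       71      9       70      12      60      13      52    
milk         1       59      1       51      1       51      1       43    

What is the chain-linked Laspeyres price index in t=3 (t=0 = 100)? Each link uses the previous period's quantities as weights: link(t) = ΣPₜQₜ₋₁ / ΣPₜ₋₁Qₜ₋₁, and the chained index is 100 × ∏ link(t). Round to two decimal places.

141.34

Link t=0→t=1:
ΣP(t=1)Q(t=0) = 5×88 + 9×71 + 1×59 = 440 + 639 + 59 = 1138
ΣP(t=0)Q(t=0) = 4×88 + 8×71 + 1×59 = 352 + 568 + 59 = 979
link = 1138/979 = 1.162411
Link t=1→t=2:
ΣP(t=2)Q(t=1) = 6×107 + 12×70 + 1×51 = 642 + 840 + 51 = 1533
ΣP(t=1)Q(t=1) = 5×107 + 9×70 + 1×51 = 535 + 630 + 51 = 1216
link = 1533/1216 = 1.260691
Link t=2→t=3:
ΣP(t=3)Q(t=2) = 5×111 + 13×60 + 1×51 = 555 + 780 + 51 = 1386
ΣP(t=2)Q(t=2) = 6×111 + 12×60 + 1×51 = 666 + 720 + 51 = 1437
link = 1386/1437 = 0.964509
Chained index = 100 × 1.162411 × 1.260691 × 0.964509 = 141.3431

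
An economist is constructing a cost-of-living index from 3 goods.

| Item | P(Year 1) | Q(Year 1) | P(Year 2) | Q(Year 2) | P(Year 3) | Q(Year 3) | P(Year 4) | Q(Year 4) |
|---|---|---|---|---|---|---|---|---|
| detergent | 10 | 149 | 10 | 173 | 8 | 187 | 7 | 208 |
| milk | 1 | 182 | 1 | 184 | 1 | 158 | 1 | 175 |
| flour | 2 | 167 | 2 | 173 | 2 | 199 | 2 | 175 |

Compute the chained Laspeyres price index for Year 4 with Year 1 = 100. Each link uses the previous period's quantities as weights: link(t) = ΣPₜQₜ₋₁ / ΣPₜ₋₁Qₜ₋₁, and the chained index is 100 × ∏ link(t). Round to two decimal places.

76.97

Link Year 1→Year 2:
ΣP(Year 2)Q(Year 1) = 10×149 + 1×182 + 2×167 = 1490 + 182 + 334 = 2006
ΣP(Year 1)Q(Year 1) = 10×149 + 1×182 + 2×167 = 1490 + 182 + 334 = 2006
link = 2006/2006 = 1.000000
Link Year 2→Year 3:
ΣP(Year 3)Q(Year 2) = 8×173 + 1×184 + 2×173 = 1384 + 184 + 346 = 1914
ΣP(Year 2)Q(Year 2) = 10×173 + 1×184 + 2×173 = 1730 + 184 + 346 = 2260
link = 1914/2260 = 0.846903
Link Year 3→Year 4:
ΣP(Year 4)Q(Year 3) = 7×187 + 1×158 + 2×199 = 1309 + 158 + 398 = 1865
ΣP(Year 3)Q(Year 3) = 8×187 + 1×158 + 2×199 = 1496 + 158 + 398 = 2052
link = 1865/2052 = 0.908869
Chained index = 100 × 1.000000 × 0.846903 × 0.908869 = 76.9724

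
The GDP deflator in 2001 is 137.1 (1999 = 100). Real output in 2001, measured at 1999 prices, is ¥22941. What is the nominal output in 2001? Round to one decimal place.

Nominal = Real × (Index/100) = 22941 × (137.1/100)
        = 22941 × 1.371 = 31452.1110

31452.1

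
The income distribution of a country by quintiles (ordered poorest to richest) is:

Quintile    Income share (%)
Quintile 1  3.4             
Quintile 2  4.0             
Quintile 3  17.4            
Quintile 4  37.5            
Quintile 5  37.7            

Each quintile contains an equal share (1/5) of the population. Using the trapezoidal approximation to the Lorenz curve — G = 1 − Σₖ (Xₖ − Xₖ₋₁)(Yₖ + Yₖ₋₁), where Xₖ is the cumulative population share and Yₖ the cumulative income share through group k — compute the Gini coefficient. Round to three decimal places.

Cumulative income shares Yₖ: 0.0340, 0.0740, 0.2480, 0.6230, 1.0000
Σ (Xₖ−Xₖ₋₁)(Yₖ+Yₖ₋₁) = (1/5)(0.0340+0.0000) + (1/5)(0.0740+0.0340) + (1/5)(0.2480+0.0740) + (1/5)(0.6230+0.2480) + (1/5)(1.0000+0.6230)
  = 0.0068 + 0.0216 + 0.0644 + 0.1742 + 0.3246 = 0.5916
G = 1 − 0.5916 = 0.4084

0.408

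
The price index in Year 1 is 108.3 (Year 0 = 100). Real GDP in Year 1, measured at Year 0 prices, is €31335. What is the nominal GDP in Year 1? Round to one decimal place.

33935.8

Nominal = Real × (Index/100) = 31335 × (108.3/100)
        = 31335 × 1.083 = 33935.8050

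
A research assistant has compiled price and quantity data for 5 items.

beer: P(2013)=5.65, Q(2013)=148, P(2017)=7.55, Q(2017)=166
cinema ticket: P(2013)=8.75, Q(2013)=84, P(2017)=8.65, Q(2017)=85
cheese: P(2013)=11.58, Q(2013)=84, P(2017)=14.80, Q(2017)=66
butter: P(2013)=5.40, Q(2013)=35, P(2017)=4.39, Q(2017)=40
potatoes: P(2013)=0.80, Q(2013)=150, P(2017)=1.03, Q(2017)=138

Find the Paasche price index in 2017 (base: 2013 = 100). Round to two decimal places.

Paasche price index uses current-period quantities as weights.
ΣP(2017)·Q(2017) = 7.55×166 + 8.65×85 + 14.80×66 + 4.39×40 + 1.03×138 = 1253.3 + 735.25 + 976.8 + 175.6 + 142.14 = 3283.09
ΣP(2013)·Q(2017) = 5.65×166 + 8.75×85 + 11.58×66 + 5.40×40 + 0.80×138 = 937.9 + 743.75 + 764.28 + 216 + 110.4 = 2772.33
Index = 3283.09 / 2772.33 × 100 = 118.4235

118.42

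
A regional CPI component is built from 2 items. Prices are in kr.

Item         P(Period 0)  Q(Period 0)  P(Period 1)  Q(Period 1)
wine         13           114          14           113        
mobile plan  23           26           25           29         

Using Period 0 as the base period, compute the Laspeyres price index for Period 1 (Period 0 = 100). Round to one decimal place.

108.0

Laspeyres price index uses base-period quantities as weights.
ΣP(Period 1)·Q(Period 0) = 14×114 + 25×26 = 1596 + 650 = 2246
ΣP(Period 0)·Q(Period 0) = 13×114 + 23×26 = 1482 + 598 = 2080
Index = 2246 / 2080 × 100 = 107.9808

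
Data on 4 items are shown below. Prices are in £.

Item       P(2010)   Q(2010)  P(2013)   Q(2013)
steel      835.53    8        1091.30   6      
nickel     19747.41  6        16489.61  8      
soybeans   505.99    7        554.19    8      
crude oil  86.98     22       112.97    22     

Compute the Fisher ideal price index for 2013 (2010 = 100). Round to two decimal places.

86.67

Laspeyres component (base-period weights):
ΣP(2013)Q(2010) = 1091.30×8 + 16489.61×6 + 554.19×7 + 112.97×22 = 8730.4 + 98937.66 + 3879.33 + 2485.34 = 114032.73
ΣP(2010)Q(2010) = 835.53×8 + 19747.41×6 + 505.99×7 + 86.98×22 = 6684.24 + 118484.46 + 3541.93 + 1913.56 = 130624.19
L = 114032.73 / 130624.19 × 100 = 87.2983
Paasche component (current-period weights):
ΣP(2013)Q(2013) = 1091.30×6 + 16489.61×8 + 554.19×8 + 112.97×22 = 6547.8 + 131916.88 + 4433.52 + 2485.34 = 145383.54
ΣP(2010)Q(2013) = 835.53×6 + 19747.41×8 + 505.99×8 + 86.98×22 = 5013.18 + 157979.28 + 4047.92 + 1913.56 = 168953.94
P = 145383.54 / 168953.94 × 100 = 86.0492
Fisher = √(L × P) = √(87.2983 × 86.0492) = 86.6715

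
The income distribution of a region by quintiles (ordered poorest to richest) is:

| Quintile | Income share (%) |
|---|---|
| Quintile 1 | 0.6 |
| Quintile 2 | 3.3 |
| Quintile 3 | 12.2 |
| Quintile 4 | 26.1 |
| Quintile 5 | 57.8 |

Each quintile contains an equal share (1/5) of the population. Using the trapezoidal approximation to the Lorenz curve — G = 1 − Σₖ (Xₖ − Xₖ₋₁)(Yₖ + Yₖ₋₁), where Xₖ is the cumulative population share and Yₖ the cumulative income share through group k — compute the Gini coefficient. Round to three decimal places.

0.549

Cumulative income shares Yₖ: 0.0060, 0.0390, 0.1610, 0.4220, 1.0000
Σ (Xₖ−Xₖ₋₁)(Yₖ+Yₖ₋₁) = (1/5)(0.0060+0.0000) + (1/5)(0.0390+0.0060) + (1/5)(0.1610+0.0390) + (1/5)(0.4220+0.1610) + (1/5)(1.0000+0.4220)
  = 0.0012 + 0.0090 + 0.0400 + 0.1166 + 0.2844 = 0.4512
G = 1 − 0.4512 = 0.5488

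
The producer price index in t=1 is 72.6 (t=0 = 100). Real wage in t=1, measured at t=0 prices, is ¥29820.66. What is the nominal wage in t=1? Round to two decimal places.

Nominal = Real × (Index/100) = 29820.66 × (72.6/100)
        = 29820.66 × 0.726 = 21649.7992

21649.80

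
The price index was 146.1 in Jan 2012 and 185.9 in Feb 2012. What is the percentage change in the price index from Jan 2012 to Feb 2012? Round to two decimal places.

27.24%

Change = (185.9 − 146.1) / 146.1 × 100
       = 39.8 / 146.1 × 100 = 27.2416%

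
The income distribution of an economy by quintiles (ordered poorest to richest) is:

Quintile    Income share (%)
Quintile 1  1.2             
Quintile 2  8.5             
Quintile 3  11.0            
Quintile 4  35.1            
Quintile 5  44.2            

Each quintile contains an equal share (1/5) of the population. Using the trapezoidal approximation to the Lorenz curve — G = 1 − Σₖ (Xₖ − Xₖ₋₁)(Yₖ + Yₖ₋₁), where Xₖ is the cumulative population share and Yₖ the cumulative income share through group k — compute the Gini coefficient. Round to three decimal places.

0.450

Cumulative income shares Yₖ: 0.0120, 0.0970, 0.2070, 0.5580, 1.0000
Σ (Xₖ−Xₖ₋₁)(Yₖ+Yₖ₋₁) = (1/5)(0.0120+0.0000) + (1/5)(0.0970+0.0120) + (1/5)(0.2070+0.0970) + (1/5)(0.5580+0.2070) + (1/5)(1.0000+0.5580)
  = 0.0024 + 0.0218 + 0.0608 + 0.1530 + 0.3116 = 0.5496
G = 1 − 0.5496 = 0.4504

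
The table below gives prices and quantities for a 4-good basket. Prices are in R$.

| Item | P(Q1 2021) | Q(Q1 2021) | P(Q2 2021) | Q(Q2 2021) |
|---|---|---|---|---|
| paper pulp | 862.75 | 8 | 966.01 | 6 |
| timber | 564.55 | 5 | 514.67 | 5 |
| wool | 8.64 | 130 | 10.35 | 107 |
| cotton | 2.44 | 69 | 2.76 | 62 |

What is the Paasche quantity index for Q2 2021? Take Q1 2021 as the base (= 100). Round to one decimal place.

Paasche quantity index uses current-period prices as weights.
ΣP(Q2 2021)·Q(Q2 2021) = 966.01×6 + 514.67×5 + 10.35×107 + 2.76×62 = 5796.06 + 2573.35 + 1107.45 + 171.12 = 9647.98
ΣP(Q2 2021)·Q(Q1 2021) = 966.01×8 + 514.67×5 + 10.35×130 + 2.76×69 = 7728.08 + 2573.35 + 1345.5 + 190.44 = 11837.37
Index = 9647.98 / 11837.37 × 100 = 81.5044

81.5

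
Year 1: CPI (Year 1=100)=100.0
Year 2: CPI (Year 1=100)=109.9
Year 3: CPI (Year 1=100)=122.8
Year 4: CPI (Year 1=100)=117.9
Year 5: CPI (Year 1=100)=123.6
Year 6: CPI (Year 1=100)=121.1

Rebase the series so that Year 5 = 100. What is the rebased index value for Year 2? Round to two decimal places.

Rebased(Year 2) = 109.9 / 123.6 × 100 = 88.9159

88.92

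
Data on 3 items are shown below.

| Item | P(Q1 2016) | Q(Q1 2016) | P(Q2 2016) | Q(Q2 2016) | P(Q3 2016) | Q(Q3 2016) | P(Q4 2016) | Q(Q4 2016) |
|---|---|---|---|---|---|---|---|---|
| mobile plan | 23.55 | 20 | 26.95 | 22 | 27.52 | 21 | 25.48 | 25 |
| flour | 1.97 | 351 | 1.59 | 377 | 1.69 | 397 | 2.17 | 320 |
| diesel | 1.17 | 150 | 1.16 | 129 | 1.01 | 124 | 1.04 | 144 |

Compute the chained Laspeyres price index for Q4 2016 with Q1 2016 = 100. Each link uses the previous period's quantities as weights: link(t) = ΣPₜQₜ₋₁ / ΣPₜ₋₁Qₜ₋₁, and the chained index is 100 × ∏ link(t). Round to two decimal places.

107.90

Link Q1 2016→Q2 2016:
ΣP(Q2 2016)Q(Q1 2016) = 26.95×20 + 1.59×351 + 1.16×150 = 539 + 558.09 + 174 = 1271.09
ΣP(Q1 2016)Q(Q1 2016) = 23.55×20 + 1.97×351 + 1.17×150 = 471 + 691.47 + 175.5 = 1337.97
link = 1271.09/1337.97 = 0.950014
Link Q2 2016→Q3 2016:
ΣP(Q3 2016)Q(Q2 2016) = 27.52×22 + 1.69×377 + 1.01×129 = 605.44 + 637.13 + 130.29 = 1372.86
ΣP(Q2 2016)Q(Q2 2016) = 26.95×22 + 1.59×377 + 1.16×129 = 592.9 + 599.43 + 149.64 = 1341.97
link = 1372.86/1341.97 = 1.023018
Link Q3 2016→Q4 2016:
ΣP(Q4 2016)Q(Q3 2016) = 25.48×21 + 2.17×397 + 1.04×124 = 535.08 + 861.49 + 128.96 = 1525.53
ΣP(Q3 2016)Q(Q3 2016) = 27.52×21 + 1.69×397 + 1.01×124 = 577.92 + 670.93 + 125.24 = 1374.09
link = 1525.53/1374.09 = 1.110211
Chained index = 100 × 0.950014 × 1.023018 × 1.110211 = 107.8994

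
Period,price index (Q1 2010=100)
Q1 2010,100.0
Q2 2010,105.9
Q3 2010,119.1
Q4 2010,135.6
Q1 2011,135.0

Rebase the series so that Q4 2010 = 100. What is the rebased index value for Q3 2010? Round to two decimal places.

Rebased(Q3 2010) = 119.1 / 135.6 × 100 = 87.8319

87.83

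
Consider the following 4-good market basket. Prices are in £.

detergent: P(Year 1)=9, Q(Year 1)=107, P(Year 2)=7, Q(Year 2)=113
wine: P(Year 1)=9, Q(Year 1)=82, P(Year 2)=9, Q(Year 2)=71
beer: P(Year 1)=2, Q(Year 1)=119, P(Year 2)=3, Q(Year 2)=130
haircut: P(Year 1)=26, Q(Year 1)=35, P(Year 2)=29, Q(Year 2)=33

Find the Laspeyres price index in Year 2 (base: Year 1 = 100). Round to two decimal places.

100.35

Laspeyres price index uses base-period quantities as weights.
ΣP(Year 2)·Q(Year 1) = 7×107 + 9×82 + 3×119 + 29×35 = 749 + 738 + 357 + 1015 = 2859
ΣP(Year 1)·Q(Year 1) = 9×107 + 9×82 + 2×119 + 26×35 = 963 + 738 + 238 + 910 = 2849
Index = 2859 / 2849 × 100 = 100.3510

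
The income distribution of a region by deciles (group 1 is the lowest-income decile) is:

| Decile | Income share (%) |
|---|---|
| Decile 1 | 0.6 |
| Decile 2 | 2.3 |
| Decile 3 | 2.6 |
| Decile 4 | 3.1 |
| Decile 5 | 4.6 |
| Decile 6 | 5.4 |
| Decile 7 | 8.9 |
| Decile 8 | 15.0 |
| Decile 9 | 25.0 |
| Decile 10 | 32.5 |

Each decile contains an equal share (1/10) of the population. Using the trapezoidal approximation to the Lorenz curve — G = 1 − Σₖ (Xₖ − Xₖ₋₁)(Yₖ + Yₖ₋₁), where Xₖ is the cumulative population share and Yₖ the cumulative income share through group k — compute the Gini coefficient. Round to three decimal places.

Cumulative income shares Yₖ: 0.0060, 0.0290, 0.0550, 0.0860, 0.1320, 0.1860, 0.2750, 0.4250, 0.6750, 1.0000
Σ (Xₖ−Xₖ₋₁)(Yₖ+Yₖ₋₁) = (1/10)(0.0060+0.0000) + (1/10)(0.0290+0.0060) + (1/10)(0.0550+0.0290) + (1/10)(0.0860+0.0550) + (1/10)(0.1320+0.0860) + (1/10)(0.1860+0.1320) + (1/10)(0.2750+0.1860) + (1/10)(0.4250+0.2750) + (1/10)(0.6750+0.4250) + (1/10)(1.0000+0.6750)
  = 0.0006 + 0.0035 + 0.0084 + 0.0141 + 0.0218 + 0.0318 + 0.0461 + 0.0700 + 0.1100 + 0.1675 = 0.4738
G = 1 − 0.4738 = 0.5262

0.526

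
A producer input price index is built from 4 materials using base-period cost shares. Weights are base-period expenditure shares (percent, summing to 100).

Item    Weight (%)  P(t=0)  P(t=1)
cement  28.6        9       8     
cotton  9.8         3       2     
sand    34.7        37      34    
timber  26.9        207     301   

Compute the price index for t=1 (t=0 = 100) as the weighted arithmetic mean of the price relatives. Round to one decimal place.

103.0

cement: 28.6 × (8/9) = 28.6 × 0.888889 = 25.4222
cotton: 9.8 × (2/3) = 9.8 × 0.666667 = 6.5333
sand: 34.7 × (34/37) = 34.7 × 0.918919 = 31.8865
timber: 26.9 × (301/207) = 26.9 × 1.454106 = 39.1155
Index = Σ wᵢ·(p₁ᵢ/p₀ᵢ) = 25.4222 + 6.5333 + 31.8865 + 39.1155 = 102.9575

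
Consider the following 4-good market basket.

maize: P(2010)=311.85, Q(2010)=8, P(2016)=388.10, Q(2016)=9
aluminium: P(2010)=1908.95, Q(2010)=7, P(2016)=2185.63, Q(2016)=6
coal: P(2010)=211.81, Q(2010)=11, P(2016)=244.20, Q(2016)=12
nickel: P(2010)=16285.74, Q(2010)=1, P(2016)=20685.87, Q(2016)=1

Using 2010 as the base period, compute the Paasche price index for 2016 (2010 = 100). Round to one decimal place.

Paasche price index uses current-period quantities as weights.
ΣP(2016)·Q(2016) = 388.10×9 + 2185.63×6 + 244.20×12 + 20685.87×1 = 3492.9 + 13113.78 + 2930.4 + 20685.87 = 40222.95
ΣP(2010)·Q(2016) = 311.85×9 + 1908.95×6 + 211.81×12 + 16285.74×1 = 2806.65 + 11453.7 + 2541.72 + 16285.74 = 33087.81
Index = 40222.95 / 33087.81 × 100 = 121.5643

121.6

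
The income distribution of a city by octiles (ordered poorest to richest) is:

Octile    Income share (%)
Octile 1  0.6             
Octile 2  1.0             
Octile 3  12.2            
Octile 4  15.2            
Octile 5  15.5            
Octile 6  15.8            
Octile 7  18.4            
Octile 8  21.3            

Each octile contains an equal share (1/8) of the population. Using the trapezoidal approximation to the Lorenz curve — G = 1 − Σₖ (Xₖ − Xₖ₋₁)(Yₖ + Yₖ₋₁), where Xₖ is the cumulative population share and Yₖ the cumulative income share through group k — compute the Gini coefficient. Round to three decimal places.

0.304

Cumulative income shares Yₖ: 0.0060, 0.0160, 0.1380, 0.2900, 0.4450, 0.6030, 0.7870, 1.0000
Σ (Xₖ−Xₖ₋₁)(Yₖ+Yₖ₋₁) = (1/8)(0.0060+0.0000) + (1/8)(0.0160+0.0060) + (1/8)(0.1380+0.0160) + (1/8)(0.2900+0.1380) + (1/8)(0.4450+0.2900) + (1/8)(0.6030+0.4450) + (1/8)(0.7870+0.6030) + (1/8)(1.0000+0.7870)
  = 0.0008 + 0.0027 + 0.0193 + 0.0535 + 0.0919 + 0.1310 + 0.1738 + 0.2234 = 0.6963
G = 1 − 0.6963 = 0.3037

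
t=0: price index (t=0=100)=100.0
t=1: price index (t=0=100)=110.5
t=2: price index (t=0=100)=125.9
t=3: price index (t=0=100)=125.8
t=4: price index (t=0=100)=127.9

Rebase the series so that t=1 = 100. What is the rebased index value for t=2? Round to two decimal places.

113.94

Rebased(t=2) = 125.9 / 110.5 × 100 = 113.9367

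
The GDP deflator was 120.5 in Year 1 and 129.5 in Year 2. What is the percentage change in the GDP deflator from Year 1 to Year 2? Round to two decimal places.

7.47%

Change = (129.5 − 120.5) / 120.5 × 100
       = 9.0 / 120.5 × 100 = 7.4689%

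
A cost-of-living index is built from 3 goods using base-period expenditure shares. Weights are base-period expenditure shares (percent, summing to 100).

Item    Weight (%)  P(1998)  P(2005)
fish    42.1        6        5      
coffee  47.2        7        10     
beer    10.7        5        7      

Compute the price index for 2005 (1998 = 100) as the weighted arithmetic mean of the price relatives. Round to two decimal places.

117.49

fish: 42.1 × (5/6) = 42.1 × 0.833333 = 35.0833
coffee: 47.2 × (10/7) = 47.2 × 1.428571 = 67.4286
beer: 10.7 × (7/5) = 10.7 × 1.400000 = 14.9800
Index = Σ wᵢ·(p₁ᵢ/p₀ᵢ) = 35.0833 + 67.4286 + 14.9800 = 117.4919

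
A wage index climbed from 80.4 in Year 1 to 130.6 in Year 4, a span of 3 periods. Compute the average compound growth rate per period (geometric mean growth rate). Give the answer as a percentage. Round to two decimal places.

Growth factor = (130.6/80.4)^(1/3) = (1.624378)^(1/3) = 1.175517
Growth rate = 1.175517 − 1 = 0.175517 = 17.5517%

17.55%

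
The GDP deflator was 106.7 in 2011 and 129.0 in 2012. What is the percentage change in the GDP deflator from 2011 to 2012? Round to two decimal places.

Change = (129.0 − 106.7) / 106.7 × 100
       = 22.3 / 106.7 × 100 = 20.8997%

20.90%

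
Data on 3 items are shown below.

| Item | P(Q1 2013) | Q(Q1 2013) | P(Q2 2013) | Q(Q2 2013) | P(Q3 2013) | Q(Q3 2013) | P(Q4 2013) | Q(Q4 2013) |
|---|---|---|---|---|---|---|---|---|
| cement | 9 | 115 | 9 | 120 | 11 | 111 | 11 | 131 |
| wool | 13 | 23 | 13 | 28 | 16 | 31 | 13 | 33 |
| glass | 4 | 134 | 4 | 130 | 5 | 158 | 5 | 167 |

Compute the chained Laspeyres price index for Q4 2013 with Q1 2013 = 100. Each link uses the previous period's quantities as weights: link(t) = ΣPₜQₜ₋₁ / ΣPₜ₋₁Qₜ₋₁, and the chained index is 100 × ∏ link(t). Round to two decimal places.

118.55

Link Q1 2013→Q2 2013:
ΣP(Q2 2013)Q(Q1 2013) = 9×115 + 13×23 + 4×134 = 1035 + 299 + 536 = 1870
ΣP(Q1 2013)Q(Q1 2013) = 9×115 + 13×23 + 4×134 = 1035 + 299 + 536 = 1870
link = 1870/1870 = 1.000000
Link Q2 2013→Q3 2013:
ΣP(Q3 2013)Q(Q2 2013) = 11×120 + 16×28 + 5×130 = 1320 + 448 + 650 = 2418
ΣP(Q2 2013)Q(Q2 2013) = 9×120 + 13×28 + 4×130 = 1080 + 364 + 520 = 1964
link = 2418/1964 = 1.231161
Link Q3 2013→Q4 2013:
ΣP(Q4 2013)Q(Q3 2013) = 11×111 + 13×31 + 5×158 = 1221 + 403 + 790 = 2414
ΣP(Q3 2013)Q(Q3 2013) = 11×111 + 16×31 + 5×158 = 1221 + 496 + 790 = 2507
link = 2414/2507 = 0.962904
Chained index = 100 × 1.000000 × 1.231161 × 0.962904 = 118.5490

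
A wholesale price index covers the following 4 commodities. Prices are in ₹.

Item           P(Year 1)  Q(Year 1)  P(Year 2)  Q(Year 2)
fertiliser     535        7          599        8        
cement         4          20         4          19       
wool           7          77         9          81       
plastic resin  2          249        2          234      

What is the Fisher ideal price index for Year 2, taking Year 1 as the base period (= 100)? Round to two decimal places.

112.44

Laspeyres component (base-period weights):
ΣP(Year 2)Q(Year 1) = 599×7 + 4×20 + 9×77 + 2×249 = 4193 + 80 + 693 + 498 = 5464
ΣP(Year 1)Q(Year 1) = 535×7 + 4×20 + 7×77 + 2×249 = 3745 + 80 + 539 + 498 = 4862
L = 5464 / 4862 × 100 = 112.3817
Paasche component (current-period weights):
ΣP(Year 2)Q(Year 2) = 599×8 + 4×19 + 9×81 + 2×234 = 4792 + 76 + 729 + 468 = 6065
ΣP(Year 1)Q(Year 2) = 535×8 + 4×19 + 7×81 + 2×234 = 4280 + 76 + 567 + 468 = 5391
P = 6065 / 5391 × 100 = 112.5023
Fisher = √(L × P) = √(112.3817 × 112.5023) = 112.4420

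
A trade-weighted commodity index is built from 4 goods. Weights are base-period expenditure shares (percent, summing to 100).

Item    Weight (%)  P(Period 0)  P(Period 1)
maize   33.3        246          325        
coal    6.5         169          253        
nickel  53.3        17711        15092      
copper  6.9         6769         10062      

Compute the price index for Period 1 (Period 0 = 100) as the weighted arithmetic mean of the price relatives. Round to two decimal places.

109.40

maize: 33.3 × (325/246) = 33.3 × 1.321138 = 43.9939
coal: 6.5 × (253/169) = 6.5 × 1.497041 = 9.7308
nickel: 53.3 × (15092/17711) = 53.3 × 0.852126 = 45.4183
copper: 6.9 × (10062/6769) = 6.9 × 1.486482 = 10.2567
Index = Σ wᵢ·(p₁ᵢ/p₀ᵢ) = 43.9939 + 9.7308 + 45.4183 + 10.2567 = 109.3997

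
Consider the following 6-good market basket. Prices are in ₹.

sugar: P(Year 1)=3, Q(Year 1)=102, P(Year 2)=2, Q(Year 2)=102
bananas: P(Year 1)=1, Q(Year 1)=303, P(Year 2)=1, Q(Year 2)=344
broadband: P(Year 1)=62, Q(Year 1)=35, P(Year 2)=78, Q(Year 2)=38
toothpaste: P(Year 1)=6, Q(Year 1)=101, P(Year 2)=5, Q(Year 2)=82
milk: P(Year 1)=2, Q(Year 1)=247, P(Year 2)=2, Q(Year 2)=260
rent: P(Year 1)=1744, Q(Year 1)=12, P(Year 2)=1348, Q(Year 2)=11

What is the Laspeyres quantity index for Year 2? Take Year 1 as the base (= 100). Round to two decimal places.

93.53

Laspeyres quantity index uses base-period prices as weights.
ΣP(Year 1)·Q(Year 2) = 3×102 + 1×344 + 62×38 + 6×82 + 2×260 + 1744×11 = 306 + 344 + 2356 + 492 + 520 + 19184 = 23202
ΣP(Year 1)·Q(Year 1) = 3×102 + 1×303 + 62×35 + 6×101 + 2×247 + 1744×12 = 306 + 303 + 2170 + 606 + 494 + 20928 = 24807
Index = 23202 / 24807 × 100 = 93.5301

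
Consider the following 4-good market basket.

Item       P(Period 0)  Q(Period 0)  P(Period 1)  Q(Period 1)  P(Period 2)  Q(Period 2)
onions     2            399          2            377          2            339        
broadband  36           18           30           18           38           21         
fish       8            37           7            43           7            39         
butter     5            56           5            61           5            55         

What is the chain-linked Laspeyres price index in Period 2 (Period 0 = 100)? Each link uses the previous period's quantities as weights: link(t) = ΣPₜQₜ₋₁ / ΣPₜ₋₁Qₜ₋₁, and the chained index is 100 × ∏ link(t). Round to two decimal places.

99.86

Link Period 0→Period 1:
ΣP(Period 1)Q(Period 0) = 2×399 + 30×18 + 7×37 + 5×56 = 798 + 540 + 259 + 280 = 1877
ΣP(Period 0)Q(Period 0) = 2×399 + 36×18 + 8×37 + 5×56 = 798 + 648 + 296 + 280 = 2022
link = 1877/2022 = 0.928289
Link Period 1→Period 2:
ΣP(Period 2)Q(Period 1) = 2×377 + 38×18 + 7×43 + 5×61 = 754 + 684 + 301 + 305 = 2044
ΣP(Period 1)Q(Period 1) = 2×377 + 30×18 + 7×43 + 5×61 = 754 + 540 + 301 + 305 = 1900
link = 2044/1900 = 1.075789
Chained index = 100 × 0.928289 × 1.075789 = 99.8643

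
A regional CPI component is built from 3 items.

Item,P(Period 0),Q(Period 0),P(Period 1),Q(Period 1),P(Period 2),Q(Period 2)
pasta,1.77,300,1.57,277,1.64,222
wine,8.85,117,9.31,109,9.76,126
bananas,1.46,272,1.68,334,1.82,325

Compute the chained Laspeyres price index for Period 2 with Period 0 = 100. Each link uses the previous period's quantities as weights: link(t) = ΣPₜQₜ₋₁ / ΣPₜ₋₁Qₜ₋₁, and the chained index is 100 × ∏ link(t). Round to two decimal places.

Link Period 0→Period 1:
ΣP(Period 1)Q(Period 0) = 1.57×300 + 9.31×117 + 1.68×272 = 471 + 1089.27 + 456.96 = 2017.23
ΣP(Period 0)Q(Period 0) = 1.77×300 + 8.85×117 + 1.46×272 = 531 + 1035.45 + 397.12 = 1963.57
link = 2017.23/1963.57 = 1.027328
Link Period 1→Period 2:
ΣP(Period 2)Q(Period 1) = 1.64×277 + 9.76×109 + 1.82×334 = 454.28 + 1063.84 + 607.88 = 2126
ΣP(Period 1)Q(Period 1) = 1.57×277 + 9.31×109 + 1.68×334 = 434.89 + 1014.79 + 561.12 = 2010.8
link = 2126/2010.8 = 1.057291
Chained index = 100 × 1.027328 × 1.057291 = 108.6184

108.62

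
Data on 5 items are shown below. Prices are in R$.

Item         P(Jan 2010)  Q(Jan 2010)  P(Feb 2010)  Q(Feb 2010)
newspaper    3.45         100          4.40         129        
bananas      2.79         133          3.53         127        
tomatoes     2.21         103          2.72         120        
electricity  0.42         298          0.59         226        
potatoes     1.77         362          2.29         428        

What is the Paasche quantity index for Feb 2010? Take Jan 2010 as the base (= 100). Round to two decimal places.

111.91

Paasche quantity index uses current-period prices as weights.
ΣP(Feb 2010)·Q(Feb 2010) = 4.40×129 + 3.53×127 + 2.72×120 + 0.59×226 + 2.29×428 = 567.6 + 448.31 + 326.4 + 133.34 + 980.12 = 2455.77
ΣP(Feb 2010)·Q(Jan 2010) = 4.40×100 + 3.53×133 + 2.72×103 + 0.59×298 + 2.29×362 = 440 + 469.49 + 280.16 + 175.82 + 828.98 = 2194.45
Index = 2455.77 / 2194.45 × 100 = 111.9082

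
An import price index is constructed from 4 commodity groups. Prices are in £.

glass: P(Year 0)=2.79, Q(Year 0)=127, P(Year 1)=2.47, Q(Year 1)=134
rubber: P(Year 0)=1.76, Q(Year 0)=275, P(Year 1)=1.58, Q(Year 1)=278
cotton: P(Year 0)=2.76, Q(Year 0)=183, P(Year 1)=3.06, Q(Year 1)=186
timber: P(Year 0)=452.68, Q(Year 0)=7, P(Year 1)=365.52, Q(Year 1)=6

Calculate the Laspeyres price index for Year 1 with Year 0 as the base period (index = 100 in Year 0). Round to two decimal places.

Laspeyres price index uses base-period quantities as weights.
ΣP(Year 1)·Q(Year 0) = 2.47×127 + 1.58×275 + 3.06×183 + 365.52×7 = 313.69 + 434.5 + 559.98 + 2558.64 = 3866.81
ΣP(Year 0)·Q(Year 0) = 2.79×127 + 1.76×275 + 2.76×183 + 452.68×7 = 354.33 + 484 + 505.08 + 3168.76 = 4512.17
Index = 3866.81 / 4512.17 × 100 = 85.6973

85.70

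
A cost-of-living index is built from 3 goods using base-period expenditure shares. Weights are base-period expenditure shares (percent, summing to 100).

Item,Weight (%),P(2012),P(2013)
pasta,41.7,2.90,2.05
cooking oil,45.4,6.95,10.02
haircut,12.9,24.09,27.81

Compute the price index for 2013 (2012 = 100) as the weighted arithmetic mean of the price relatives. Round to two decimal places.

pasta: 41.7 × (2.05/2.90) = 41.7 × 0.706897 = 29.4776
cooking oil: 45.4 × (10.02/6.95) = 45.4 × 1.441727 = 65.4544
haircut: 12.9 × (27.81/24.09) = 12.9 × 1.154421 = 14.8920
Index = Σ wᵢ·(p₁ᵢ/p₀ᵢ) = 29.4776 + 65.4544 + 14.8920 = 109.8240

109.82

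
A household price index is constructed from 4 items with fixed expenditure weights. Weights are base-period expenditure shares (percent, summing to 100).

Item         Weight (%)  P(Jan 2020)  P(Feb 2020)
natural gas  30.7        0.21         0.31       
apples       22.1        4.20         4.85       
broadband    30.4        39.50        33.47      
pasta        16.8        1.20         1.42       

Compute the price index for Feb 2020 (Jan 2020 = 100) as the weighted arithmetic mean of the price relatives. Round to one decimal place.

natural gas: 30.7 × (0.31/0.21) = 30.7 × 1.476190 = 45.3190
apples: 22.1 × (4.85/4.20) = 22.1 × 1.154762 = 25.5202
broadband: 30.4 × (33.47/39.50) = 30.4 × 0.847342 = 25.7592
pasta: 16.8 × (1.42/1.20) = 16.8 × 1.183333 = 19.8800
Index = Σ wᵢ·(p₁ᵢ/p₀ᵢ) = 45.3190 + 25.5202 + 25.7592 + 19.8800 = 116.4785

116.5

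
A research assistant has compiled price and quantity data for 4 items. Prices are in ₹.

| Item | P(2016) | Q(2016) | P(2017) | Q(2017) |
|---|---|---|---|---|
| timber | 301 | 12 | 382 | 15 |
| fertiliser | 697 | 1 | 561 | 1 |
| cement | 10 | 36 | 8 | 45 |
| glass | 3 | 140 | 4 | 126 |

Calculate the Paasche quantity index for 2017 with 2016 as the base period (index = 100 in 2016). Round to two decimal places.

119.39

Paasche quantity index uses current-period prices as weights.
ΣP(2017)·Q(2017) = 382×15 + 561×1 + 8×45 + 4×126 = 5730 + 561 + 360 + 504 = 7155
ΣP(2017)·Q(2016) = 382×12 + 561×1 + 8×36 + 4×140 = 4584 + 561 + 288 + 560 = 5993
Index = 7155 / 5993 × 100 = 119.3893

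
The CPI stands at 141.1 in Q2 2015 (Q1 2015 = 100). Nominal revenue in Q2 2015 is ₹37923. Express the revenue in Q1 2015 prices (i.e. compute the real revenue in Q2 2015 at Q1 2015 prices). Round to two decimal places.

Real = Nominal ÷ (Index/100) = 37923 ÷ (141.1/100)
     = 37923 ÷ 1.411 = 26876.6832

26876.68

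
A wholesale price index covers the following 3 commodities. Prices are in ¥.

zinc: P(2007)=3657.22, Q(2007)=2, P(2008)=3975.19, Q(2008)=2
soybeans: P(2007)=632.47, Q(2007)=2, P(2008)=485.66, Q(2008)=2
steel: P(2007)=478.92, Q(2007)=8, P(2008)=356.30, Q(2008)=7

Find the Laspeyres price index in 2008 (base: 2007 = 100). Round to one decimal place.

94.9

Laspeyres price index uses base-period quantities as weights.
ΣP(2008)·Q(2007) = 3975.19×2 + 485.66×2 + 356.30×8 = 7950.38 + 971.32 + 2850.4 = 11772.1
ΣP(2007)·Q(2007) = 3657.22×2 + 632.47×2 + 478.92×8 = 7314.44 + 1264.94 + 3831.36 = 12410.74
Index = 11772.1 / 12410.74 × 100 = 94.8541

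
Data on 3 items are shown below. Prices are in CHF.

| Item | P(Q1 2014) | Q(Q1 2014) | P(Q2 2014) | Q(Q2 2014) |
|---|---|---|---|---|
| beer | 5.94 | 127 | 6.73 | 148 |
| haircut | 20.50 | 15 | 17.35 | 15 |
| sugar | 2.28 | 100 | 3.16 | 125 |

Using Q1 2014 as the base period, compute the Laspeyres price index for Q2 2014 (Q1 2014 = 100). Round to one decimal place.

110.9

Laspeyres price index uses base-period quantities as weights.
ΣP(Q2 2014)·Q(Q1 2014) = 6.73×127 + 17.35×15 + 3.16×100 = 854.71 + 260.25 + 316 = 1430.96
ΣP(Q1 2014)·Q(Q1 2014) = 5.94×127 + 20.50×15 + 2.28×100 = 754.38 + 307.5 + 228 = 1289.88
Index = 1430.96 / 1289.88 × 100 = 110.9375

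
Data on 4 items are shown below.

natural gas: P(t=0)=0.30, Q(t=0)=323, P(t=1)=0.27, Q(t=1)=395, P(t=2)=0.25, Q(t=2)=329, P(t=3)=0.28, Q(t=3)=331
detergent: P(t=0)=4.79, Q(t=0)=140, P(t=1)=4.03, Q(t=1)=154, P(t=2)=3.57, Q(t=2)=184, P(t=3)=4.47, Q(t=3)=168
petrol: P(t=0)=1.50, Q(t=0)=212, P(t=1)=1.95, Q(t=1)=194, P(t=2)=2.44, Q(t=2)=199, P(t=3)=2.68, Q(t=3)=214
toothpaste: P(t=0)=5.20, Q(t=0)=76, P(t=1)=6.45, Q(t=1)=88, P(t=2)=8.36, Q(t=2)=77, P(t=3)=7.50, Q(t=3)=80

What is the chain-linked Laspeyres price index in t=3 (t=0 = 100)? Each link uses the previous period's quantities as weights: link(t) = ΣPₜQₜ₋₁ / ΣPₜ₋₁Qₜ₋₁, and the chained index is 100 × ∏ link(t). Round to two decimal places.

126.39

Link t=0→t=1:
ΣP(t=1)Q(t=0) = 0.27×323 + 4.03×140 + 1.95×212 + 6.45×76 = 87.21 + 564.2 + 413.4 + 490.2 = 1555.01
ΣP(t=0)Q(t=0) = 0.30×323 + 4.79×140 + 1.50×212 + 5.20×76 = 96.9 + 670.6 + 318 + 395.2 = 1480.7
link = 1555.01/1480.7 = 1.050186
Link t=1→t=2:
ΣP(t=2)Q(t=1) = 0.25×395 + 3.57×154 + 2.44×194 + 8.36×88 = 98.75 + 549.78 + 473.36 + 735.68 = 1857.57
ΣP(t=1)Q(t=1) = 0.27×395 + 4.03×154 + 1.95×194 + 6.45×88 = 106.65 + 620.62 + 378.3 + 567.6 = 1673.17
link = 1857.57/1673.17 = 1.110210
Link t=2→t=3:
ΣP(t=3)Q(t=2) = 0.28×329 + 4.47×184 + 2.68×199 + 7.50×77 = 92.12 + 822.48 + 533.32 + 577.5 = 2025.42
ΣP(t=2)Q(t=2) = 0.25×329 + 3.57×184 + 2.44×199 + 8.36×77 = 82.25 + 656.88 + 485.56 + 643.72 = 1868.41
link = 2025.42/1868.41 = 1.084034
Chained index = 100 × 1.050186 × 1.110210 × 1.084034 = 126.3904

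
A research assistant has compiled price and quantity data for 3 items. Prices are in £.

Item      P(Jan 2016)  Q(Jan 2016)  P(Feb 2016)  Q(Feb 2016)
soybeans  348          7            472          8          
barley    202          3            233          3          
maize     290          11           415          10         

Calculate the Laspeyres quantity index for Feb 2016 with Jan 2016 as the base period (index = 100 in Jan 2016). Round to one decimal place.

Laspeyres quantity index uses base-period prices as weights.
ΣP(Jan 2016)·Q(Feb 2016) = 348×8 + 202×3 + 290×10 = 2784 + 606 + 2900 = 6290
ΣP(Jan 2016)·Q(Jan 2016) = 348×7 + 202×3 + 290×11 = 2436 + 606 + 3190 = 6232
Index = 6290 / 6232 × 100 = 100.9307

100.9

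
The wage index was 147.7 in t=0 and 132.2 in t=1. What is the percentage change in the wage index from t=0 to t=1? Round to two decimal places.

Change = (132.2 − 147.7) / 147.7 × 100
       = -15.5 / 147.7 × 100 = -10.4942%

-10.49%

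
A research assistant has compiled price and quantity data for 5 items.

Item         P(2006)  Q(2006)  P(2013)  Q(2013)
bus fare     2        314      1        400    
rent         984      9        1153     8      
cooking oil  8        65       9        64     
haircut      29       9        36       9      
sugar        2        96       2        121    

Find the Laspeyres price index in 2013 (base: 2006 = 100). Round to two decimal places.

Laspeyres price index uses base-period quantities as weights.
ΣP(2013)·Q(2006) = 1×314 + 1153×9 + 9×65 + 36×9 + 2×96 = 314 + 10377 + 585 + 324 + 192 = 11792
ΣP(2006)·Q(2006) = 2×314 + 984×9 + 8×65 + 29×9 + 2×96 = 628 + 8856 + 520 + 261 + 192 = 10457
Index = 11792 / 10457 × 100 = 112.7666

112.77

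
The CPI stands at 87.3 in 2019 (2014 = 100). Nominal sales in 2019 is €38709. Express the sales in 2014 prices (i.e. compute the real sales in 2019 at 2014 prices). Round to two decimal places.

Real = Nominal ÷ (Index/100) = 38709 ÷ (87.3/100)
     = 38709 ÷ 0.873 = 44340.2062

44340.21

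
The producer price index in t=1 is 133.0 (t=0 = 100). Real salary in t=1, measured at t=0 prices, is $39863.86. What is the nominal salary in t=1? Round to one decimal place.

53018.9

Nominal = Real × (Index/100) = 39863.86 × (133.0/100)
        = 39863.86 × 1.330 = 53018.9338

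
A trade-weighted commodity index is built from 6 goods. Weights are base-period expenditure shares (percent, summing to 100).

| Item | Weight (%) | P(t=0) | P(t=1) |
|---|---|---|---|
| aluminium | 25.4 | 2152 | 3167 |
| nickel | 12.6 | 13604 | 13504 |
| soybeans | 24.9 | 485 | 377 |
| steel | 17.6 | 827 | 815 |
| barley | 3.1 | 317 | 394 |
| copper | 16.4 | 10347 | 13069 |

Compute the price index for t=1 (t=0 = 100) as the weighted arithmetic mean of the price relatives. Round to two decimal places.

111.15

aluminium: 25.4 × (3167/2152) = 25.4 × 1.471654 = 37.3800
nickel: 12.6 × (13504/13604) = 12.6 × 0.992649 = 12.5074
soybeans: 24.9 × (377/485) = 24.9 × 0.777320 = 19.3553
steel: 17.6 × (815/827) = 17.6 × 0.985490 = 17.3446
barley: 3.1 × (394/317) = 3.1 × 1.242902 = 3.8530
copper: 16.4 × (13069/10347) = 16.4 × 1.263071 = 20.7144
Index = Σ wᵢ·(p₁ᵢ/p₀ᵢ) = 37.3800 + 12.5074 + 19.3553 + 17.3446 + 3.8530 + 20.7144 = 111.1546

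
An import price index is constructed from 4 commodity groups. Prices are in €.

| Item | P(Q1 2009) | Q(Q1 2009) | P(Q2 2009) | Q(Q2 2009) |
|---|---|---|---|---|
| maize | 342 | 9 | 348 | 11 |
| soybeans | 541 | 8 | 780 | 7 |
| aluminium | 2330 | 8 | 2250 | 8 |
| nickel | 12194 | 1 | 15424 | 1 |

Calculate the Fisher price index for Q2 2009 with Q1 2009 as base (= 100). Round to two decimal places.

111.60

Laspeyres component (base-period weights):
ΣP(Q2 2009)Q(Q1 2009) = 348×9 + 780×8 + 2250×8 + 15424×1 = 3132 + 6240 + 18000 + 15424 = 42796
ΣP(Q1 2009)Q(Q1 2009) = 342×9 + 541×8 + 2330×8 + 12194×1 = 3078 + 4328 + 18640 + 12194 = 38240
L = 42796 / 38240 × 100 = 111.9142
Paasche component (current-period weights):
ΣP(Q2 2009)Q(Q2 2009) = 348×11 + 780×7 + 2250×8 + 15424×1 = 3828 + 5460 + 18000 + 15424 = 42712
ΣP(Q1 2009)Q(Q2 2009) = 342×11 + 541×7 + 2330×8 + 12194×1 = 3762 + 3787 + 18640 + 12194 = 38383
P = 42712 / 38383 × 100 = 111.2784
Fisher = √(L × P) = √(111.9142 × 111.2784) = 111.5959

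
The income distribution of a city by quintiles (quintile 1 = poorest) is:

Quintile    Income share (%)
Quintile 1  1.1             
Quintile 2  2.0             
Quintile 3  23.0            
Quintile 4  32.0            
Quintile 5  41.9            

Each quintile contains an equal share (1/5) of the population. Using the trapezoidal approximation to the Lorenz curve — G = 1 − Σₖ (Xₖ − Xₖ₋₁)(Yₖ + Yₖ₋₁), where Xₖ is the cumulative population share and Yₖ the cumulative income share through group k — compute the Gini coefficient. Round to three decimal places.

Cumulative income shares Yₖ: 0.0110, 0.0310, 0.2610, 0.5810, 1.0000
Σ (Xₖ−Xₖ₋₁)(Yₖ+Yₖ₋₁) = (1/5)(0.0110+0.0000) + (1/5)(0.0310+0.0110) + (1/5)(0.2610+0.0310) + (1/5)(0.5810+0.2610) + (1/5)(1.0000+0.5810)
  = 0.0022 + 0.0084 + 0.0584 + 0.1684 + 0.3162 = 0.5536
G = 1 − 0.5536 = 0.4464

0.446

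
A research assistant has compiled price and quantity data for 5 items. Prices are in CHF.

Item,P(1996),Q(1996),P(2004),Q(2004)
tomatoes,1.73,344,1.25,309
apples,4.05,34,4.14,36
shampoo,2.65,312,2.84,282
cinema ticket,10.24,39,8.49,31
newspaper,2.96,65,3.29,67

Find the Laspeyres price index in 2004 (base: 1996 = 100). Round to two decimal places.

93.05

Laspeyres price index uses base-period quantities as weights.
ΣP(2004)·Q(1996) = 1.25×344 + 4.14×34 + 2.84×312 + 8.49×39 + 3.29×65 = 430 + 140.76 + 886.08 + 331.11 + 213.85 = 2001.8
ΣP(1996)·Q(1996) = 1.73×344 + 4.05×34 + 2.65×312 + 10.24×39 + 2.96×65 = 595.12 + 137.7 + 826.8 + 399.36 + 192.4 = 2151.38
Index = 2001.8 / 2151.38 × 100 = 93.0473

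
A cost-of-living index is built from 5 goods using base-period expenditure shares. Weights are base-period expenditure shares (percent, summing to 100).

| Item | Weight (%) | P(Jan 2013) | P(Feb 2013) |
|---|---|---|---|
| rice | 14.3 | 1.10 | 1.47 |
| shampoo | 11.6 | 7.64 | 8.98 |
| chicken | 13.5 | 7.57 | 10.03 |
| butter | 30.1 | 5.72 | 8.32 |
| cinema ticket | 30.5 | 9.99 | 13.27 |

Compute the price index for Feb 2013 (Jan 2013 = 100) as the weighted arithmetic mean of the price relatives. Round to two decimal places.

134.93

rice: 14.3 × (1.47/1.10) = 14.3 × 1.336364 = 19.1100
shampoo: 11.6 × (8.98/7.64) = 11.6 × 1.175393 = 13.6346
chicken: 13.5 × (10.03/7.57) = 13.5 × 1.324967 = 17.8871
butter: 30.1 × (8.32/5.72) = 30.1 × 1.454545 = 43.7818
cinema ticket: 30.5 × (13.27/9.99) = 30.5 × 1.328328 = 40.5140
Index = Σ wᵢ·(p₁ᵢ/p₀ᵢ) = 19.1100 + 13.6346 + 17.8871 + 43.7818 + 40.5140 = 134.9274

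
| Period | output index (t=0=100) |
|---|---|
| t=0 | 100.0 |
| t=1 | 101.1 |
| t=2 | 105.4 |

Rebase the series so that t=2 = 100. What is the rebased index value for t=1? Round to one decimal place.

95.9

Rebased(t=1) = 101.1 / 105.4 × 100 = 95.9203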